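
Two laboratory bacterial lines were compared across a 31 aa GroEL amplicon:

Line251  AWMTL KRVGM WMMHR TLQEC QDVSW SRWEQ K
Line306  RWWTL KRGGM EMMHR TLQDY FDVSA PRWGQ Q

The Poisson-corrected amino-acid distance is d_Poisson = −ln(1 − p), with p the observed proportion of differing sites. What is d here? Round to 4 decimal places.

Differing sites — 1:A/R; 3:M/W; 8:V/G; 11:W/E; 19:E/D; 20:C/Y; 21:Q/F; 25:W/A; 26:S/P; 29:E/G; 31:K/Q.
p = 11/31 = 0.354839.
d = −ln(1 − 0.354839) = −ln(0.645161) = 0.4383.

0.4383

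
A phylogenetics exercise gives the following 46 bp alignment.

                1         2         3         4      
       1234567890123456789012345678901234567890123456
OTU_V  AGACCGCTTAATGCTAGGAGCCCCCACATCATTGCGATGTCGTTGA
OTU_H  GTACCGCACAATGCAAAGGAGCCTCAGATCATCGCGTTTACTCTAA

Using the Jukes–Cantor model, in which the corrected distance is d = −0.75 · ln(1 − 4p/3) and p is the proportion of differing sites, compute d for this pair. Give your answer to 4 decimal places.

0.5532

The sequences differ at positions 1 (A/G), 2 (G/T), 8 (T/A), 9 (T/C), 15 (T/A), 17 (G/A), 19 (A/G), 20 (G/A), 21 (C/G), 24 (C/T), 27 (C/G), 33 (T/C), 37 (A/T), 39 (G/T), 40 (T/A), 42 (G/T), 43 (T/C), 45 (G/A).
p = 18/46 = 0.391304.
d = −0.75 · ln(1 − (4/3)·0.391304) = −0.75 · ln(0.478261) = −0.75 · (-0.737599) = 0.5532.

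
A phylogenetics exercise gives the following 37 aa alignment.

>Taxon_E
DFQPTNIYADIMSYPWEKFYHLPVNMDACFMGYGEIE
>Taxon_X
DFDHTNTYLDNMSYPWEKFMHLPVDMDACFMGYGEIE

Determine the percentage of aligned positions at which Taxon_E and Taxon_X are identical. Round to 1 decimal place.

81.1%

The sequences differ at positions 3 (Q/D), 4 (P/H), 7 (I/T), 9 (A/L), 11 (I/N), 20 (Y/M), 25 (N/D).
30 of the 37 sites match, so the percent identity is 30/37 × 100 = 81.1%.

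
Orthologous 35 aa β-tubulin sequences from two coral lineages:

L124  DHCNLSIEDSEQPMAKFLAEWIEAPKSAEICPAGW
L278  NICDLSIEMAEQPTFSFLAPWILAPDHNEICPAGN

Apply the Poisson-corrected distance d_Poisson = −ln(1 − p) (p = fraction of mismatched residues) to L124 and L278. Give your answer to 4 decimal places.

The sequences differ at positions 1 (D/N), 2 (H/I), 4 (N/D), 9 (D/M), 10 (S/A), 14 (M/T), 15 (A/F), 16 (K/S), 20 (E/P), 23 (E/L), 26 (K/D), 27 (S/H), 28 (A/N), 35 (W/N).
p = 14/35 = 0.400000.
d = −ln(1 − 0.400000) = −ln(0.600000) = 0.5108.

0.5108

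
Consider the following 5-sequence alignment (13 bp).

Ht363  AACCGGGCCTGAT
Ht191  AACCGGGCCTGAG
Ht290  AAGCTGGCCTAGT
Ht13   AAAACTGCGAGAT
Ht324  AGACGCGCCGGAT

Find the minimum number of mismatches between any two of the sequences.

1

Pairwise Hamming distances:
  Ht363 vs Ht191: 1
  Ht363 vs Ht290: 4
  Ht363 vs Ht13: 6
  Ht363 vs Ht324: 4
  Ht191 vs Ht290: 5
  Ht191 vs Ht13: 7
  Ht191 vs Ht324: 5
  Ht290 vs Ht13: 8
  Ht290 vs Ht324: 7
  Ht13 vs Ht324: 6
The smallest is 1, between Ht363 and Ht191.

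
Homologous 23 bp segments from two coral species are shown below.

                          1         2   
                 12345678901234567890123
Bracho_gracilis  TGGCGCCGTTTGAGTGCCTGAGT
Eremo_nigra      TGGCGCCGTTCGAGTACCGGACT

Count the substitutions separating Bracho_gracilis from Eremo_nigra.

Mismatches occur at site 11 (T/C), site 16 (G/A), site 19 (T/G), site 22 (G/C).
That gives 4 mismatches out of 23 aligned sites, so the Hamming distance is 4.

4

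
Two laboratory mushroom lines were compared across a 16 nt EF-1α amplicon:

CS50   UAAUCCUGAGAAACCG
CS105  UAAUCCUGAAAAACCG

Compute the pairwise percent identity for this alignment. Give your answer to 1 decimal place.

Differing sites — 10:G/A.
15 of the 16 sites match, so the percent identity is 15/16 × 100 = 93.8%.

93.8%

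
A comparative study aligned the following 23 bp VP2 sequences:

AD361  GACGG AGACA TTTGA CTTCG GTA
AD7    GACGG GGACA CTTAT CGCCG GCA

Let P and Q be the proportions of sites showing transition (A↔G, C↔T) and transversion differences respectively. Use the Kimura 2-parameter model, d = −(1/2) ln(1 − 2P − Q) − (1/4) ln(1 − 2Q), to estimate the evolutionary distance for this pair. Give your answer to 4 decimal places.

Differing sites — 6:A/G (Ti); 11:T/C (Ti); 14:G/A (Ti); 15:A/T (Tv); 17:T/G (Tv); 18:T/C (Ti); 22:T/C (Ti).
Of the 7 differences, 5 transitions and 2 transversions over 23 sites: P = 5/23 = 0.217391, Q = 2/23 = 0.086957.
d = −0.5·ln(0.478261) − 0.25·ln(0.826086) = −0.5·(-0.737599) − 0.25·(-0.191056) = 0.4166.

0.4166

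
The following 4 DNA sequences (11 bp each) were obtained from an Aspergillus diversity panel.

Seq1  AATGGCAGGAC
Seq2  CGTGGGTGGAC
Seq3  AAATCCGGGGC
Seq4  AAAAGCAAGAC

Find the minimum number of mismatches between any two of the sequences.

3

Pairwise Hamming distances:
  Seq1 vs Seq2: 4
  Seq1 vs Seq3: 5
  Seq1 vs Seq4: 3
  Seq2 vs Seq3: 8
  Seq2 vs Seq4: 7
  Seq3 vs Seq4: 5
The smallest is 3, between Seq1 and Seq4.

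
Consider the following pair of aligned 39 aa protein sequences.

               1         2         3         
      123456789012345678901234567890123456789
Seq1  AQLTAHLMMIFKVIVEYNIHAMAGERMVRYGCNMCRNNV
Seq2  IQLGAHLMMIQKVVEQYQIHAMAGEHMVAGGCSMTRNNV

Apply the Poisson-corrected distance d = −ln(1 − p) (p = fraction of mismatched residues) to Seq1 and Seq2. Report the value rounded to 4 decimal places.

0.3677

Mismatches occur at site 1 (A/I), site 4 (T/G), site 11 (F/Q), site 14 (I/V), site 15 (V/E), site 16 (E/Q), site 18 (N/Q), site 26 (R/H), site 29 (R/A), site 30 (Y/G), site 33 (N/S), site 35 (C/T).
p = 12/39 = 0.307692.
d = −ln(1 − 0.307692) = −ln(0.692308) = 0.3677.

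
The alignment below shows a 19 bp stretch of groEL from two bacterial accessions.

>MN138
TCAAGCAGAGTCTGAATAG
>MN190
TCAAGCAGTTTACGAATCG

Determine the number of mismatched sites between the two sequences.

5

Mismatches occur at site 9 (A/T), site 10 (G/T), site 12 (C/A), site 13 (T/C), site 18 (A/C).
That gives 5 mismatches out of 19 aligned sites, so the Hamming distance is 5.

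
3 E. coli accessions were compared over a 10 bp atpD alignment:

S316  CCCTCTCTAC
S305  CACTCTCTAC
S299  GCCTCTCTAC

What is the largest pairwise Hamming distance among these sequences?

2

Pairwise Hamming distances:
  S316 vs S305: 1
  S316 vs S299: 1
  S305 vs S299: 2
The largest is 2, between S305 and S299.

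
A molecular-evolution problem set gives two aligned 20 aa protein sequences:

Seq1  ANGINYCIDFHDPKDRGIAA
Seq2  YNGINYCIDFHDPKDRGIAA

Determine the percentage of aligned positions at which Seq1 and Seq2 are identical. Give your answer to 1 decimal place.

A single mismatch occurs at site 1 (A→Y).
19 of the 20 sites match, so the percent identity is 19/20 × 100 = 95.0%.

95.0%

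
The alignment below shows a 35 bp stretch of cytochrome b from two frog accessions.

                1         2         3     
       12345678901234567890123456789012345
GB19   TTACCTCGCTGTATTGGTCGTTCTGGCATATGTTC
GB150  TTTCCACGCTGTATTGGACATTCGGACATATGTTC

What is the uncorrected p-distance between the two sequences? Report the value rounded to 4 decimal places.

The sequences differ at positions 3 (A/T), 6 (T/A), 18 (T/A), 20 (G/A), 24 (T/G), 26 (G/A).
There are 6 differences over 35 sites, so p = 6/35 = 0.1714.

0.1714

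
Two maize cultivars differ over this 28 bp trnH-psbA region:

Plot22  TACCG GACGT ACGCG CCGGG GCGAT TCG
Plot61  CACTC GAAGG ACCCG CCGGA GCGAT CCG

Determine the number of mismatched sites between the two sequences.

Differing sites — 1:T/C; 4:C/T; 5:G/C; 8:C/A; 10:T/G; 13:G/C; 20:G/A; 26:T/C.
That gives 8 mismatches out of 28 aligned sites, so the Hamming distance is 8.

8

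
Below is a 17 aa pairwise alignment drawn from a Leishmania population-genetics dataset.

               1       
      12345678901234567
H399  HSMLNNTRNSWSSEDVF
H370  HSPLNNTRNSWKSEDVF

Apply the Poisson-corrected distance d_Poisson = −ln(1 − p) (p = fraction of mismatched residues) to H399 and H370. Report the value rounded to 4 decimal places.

Mismatches occur at site 3 (M↔P), site 12 (S↔K).
p = 2/17 = 0.117647.
d = −ln(1 − 0.117647) = −ln(0.882353) = 0.1252.

0.1252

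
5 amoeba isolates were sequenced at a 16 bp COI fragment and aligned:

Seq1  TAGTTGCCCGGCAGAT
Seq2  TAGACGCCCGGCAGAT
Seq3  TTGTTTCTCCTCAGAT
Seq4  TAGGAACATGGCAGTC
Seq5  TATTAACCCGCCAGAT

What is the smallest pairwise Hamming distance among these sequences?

Pairwise Hamming distances:
  Seq1 vs Seq2: 2
  Seq1 vs Seq3: 5
  Seq1 vs Seq4: 7
  Seq1 vs Seq5: 4
  Seq2 vs Seq3: 7
  Seq2 vs Seq4: 7
  Seq2 vs Seq5: 5
  Seq3 vs Seq4: 10
  Seq3 vs Seq5: 7
  Seq4 vs Seq5: 7
The smallest is 2, between Seq1 and Seq2.

2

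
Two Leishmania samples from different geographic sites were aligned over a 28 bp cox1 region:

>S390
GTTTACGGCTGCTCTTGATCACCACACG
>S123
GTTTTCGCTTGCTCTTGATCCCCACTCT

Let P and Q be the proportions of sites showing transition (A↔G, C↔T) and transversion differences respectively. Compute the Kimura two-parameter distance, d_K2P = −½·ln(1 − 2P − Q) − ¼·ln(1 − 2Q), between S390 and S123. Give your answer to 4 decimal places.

0.2543

Differing sites — 5:A/T (Tv); 8:G/C (Tv); 9:C/T (Ti); 21:A/C (Tv); 26:A/T (Tv); 28:G/T (Tv).
Of the 6 differences, 1 transition and 5 transversions over 28 sites: P = 1/28 = 0.035714, Q = 5/28 = 0.178571.
d = −0.5·ln(0.750001) − 0.25·ln(0.642858) = −0.5·(-0.287681) − 0.25·(-0.441831) = 0.2543.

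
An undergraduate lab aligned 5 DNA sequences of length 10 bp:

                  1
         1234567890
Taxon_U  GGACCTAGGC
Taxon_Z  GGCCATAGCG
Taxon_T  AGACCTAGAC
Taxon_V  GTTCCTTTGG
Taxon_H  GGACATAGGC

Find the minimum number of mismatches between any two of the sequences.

1

Pairwise Hamming distances:
  Taxon_U vs Taxon_Z: 4
  Taxon_U vs Taxon_T: 2
  Taxon_U vs Taxon_V: 5
  Taxon_U vs Taxon_H: 1
  Taxon_Z vs Taxon_T: 5
  Taxon_Z vs Taxon_V: 6
  Taxon_Z vs Taxon_H: 3
  Taxon_T vs Taxon_V: 7
  Taxon_T vs Taxon_H: 3
  Taxon_V vs Taxon_H: 6
The smallest is 1, between Taxon_U and Taxon_H.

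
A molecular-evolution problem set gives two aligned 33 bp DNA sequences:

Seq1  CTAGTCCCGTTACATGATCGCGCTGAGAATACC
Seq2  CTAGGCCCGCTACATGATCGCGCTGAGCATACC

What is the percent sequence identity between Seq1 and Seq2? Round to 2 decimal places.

90.91%

Differing sites — 5:T/G; 10:T/C; 28:A/C.
30 of the 33 sites match, so the percent identity is 30/33 × 100 = 90.91%.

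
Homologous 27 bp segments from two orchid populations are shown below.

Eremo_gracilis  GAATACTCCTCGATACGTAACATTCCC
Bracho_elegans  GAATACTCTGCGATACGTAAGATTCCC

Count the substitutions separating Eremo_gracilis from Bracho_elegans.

3

Differing sites — 9:C/T; 10:T/G; 21:C/G.
That gives 3 mismatches out of 27 aligned sites, so the Hamming distance is 3.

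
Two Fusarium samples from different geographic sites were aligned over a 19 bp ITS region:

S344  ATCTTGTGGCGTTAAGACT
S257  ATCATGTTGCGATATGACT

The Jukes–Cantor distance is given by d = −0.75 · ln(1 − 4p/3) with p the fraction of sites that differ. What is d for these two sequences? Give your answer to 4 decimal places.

The sequences differ at positions 4 (T/A), 8 (G/T), 12 (T/A), 15 (A/T).
p = 4/19 = 0.210526.
d = −0.75 · ln(1 − (4/3)·0.210526) = −0.75 · ln(0.719299) = −0.75 · (-0.329478) = 0.2471.

0.2471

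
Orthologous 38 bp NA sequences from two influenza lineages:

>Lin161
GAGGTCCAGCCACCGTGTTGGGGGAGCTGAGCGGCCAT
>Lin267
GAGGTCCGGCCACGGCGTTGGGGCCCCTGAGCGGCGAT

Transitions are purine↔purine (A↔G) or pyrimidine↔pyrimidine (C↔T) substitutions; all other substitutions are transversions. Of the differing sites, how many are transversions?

5

Mismatches occur at site 8 (A→G, transition), site 14 (C→G, transversion), site 16 (T→C, transition), site 24 (G→C, transversion), site 25 (A→C, transversion), site 26 (G→C, transversion), site 36 (C→G, transversion).
Of the 7 differences, 2 transitions and 5 transversions, so the answer is 5.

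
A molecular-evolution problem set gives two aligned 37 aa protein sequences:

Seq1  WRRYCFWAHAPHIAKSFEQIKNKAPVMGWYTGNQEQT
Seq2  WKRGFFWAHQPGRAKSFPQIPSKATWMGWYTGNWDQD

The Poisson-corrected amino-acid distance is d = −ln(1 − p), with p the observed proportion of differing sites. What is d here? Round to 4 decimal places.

0.4754

Mismatches occur at site 2 (R/K), site 4 (Y/G), site 5 (C/F), site 10 (A/Q), site 12 (H/G), site 13 (I/R), site 18 (E/P), site 21 (K/P), site 22 (N/S), site 25 (P/T), site 26 (V/W), site 34 (Q/W), site 35 (E/D), site 37 (T/D).
p = 14/37 = 0.378378.
d = −ln(1 − 0.378378) = −ln(0.621622) = 0.4754.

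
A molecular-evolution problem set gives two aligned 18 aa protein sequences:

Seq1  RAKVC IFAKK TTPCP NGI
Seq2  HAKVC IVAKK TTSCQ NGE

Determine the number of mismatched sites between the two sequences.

Mismatches occur at site 1 (R↔H), site 7 (F↔V), site 13 (P↔S), site 15 (P↔Q), site 18 (I↔E).
That gives 5 mismatches out of 18 aligned sites, so the Hamming distance is 5.

5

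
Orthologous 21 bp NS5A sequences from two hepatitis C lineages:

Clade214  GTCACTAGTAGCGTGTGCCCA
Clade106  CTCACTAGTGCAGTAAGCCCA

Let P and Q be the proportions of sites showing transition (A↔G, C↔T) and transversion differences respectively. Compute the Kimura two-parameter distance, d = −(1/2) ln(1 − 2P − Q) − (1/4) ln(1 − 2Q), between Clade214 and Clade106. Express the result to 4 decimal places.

0.3597

The sequences differ at positions 1 (G/C, transversion), 10 (A/G, transition), 11 (G/C, transversion), 12 (C/A, transversion), 15 (G/A, transition), 16 (T/A, transversion).
Of the 6 differences, 2 transitions and 4 transversions over 21 sites: P = 2/21 = 0.095238, Q = 4/21 = 0.190476.
d = −0.5·ln(0.619048) − 0.25·ln(0.619048) = −0.5·(-0.479572) − 0.25·(-0.479572) = 0.3597.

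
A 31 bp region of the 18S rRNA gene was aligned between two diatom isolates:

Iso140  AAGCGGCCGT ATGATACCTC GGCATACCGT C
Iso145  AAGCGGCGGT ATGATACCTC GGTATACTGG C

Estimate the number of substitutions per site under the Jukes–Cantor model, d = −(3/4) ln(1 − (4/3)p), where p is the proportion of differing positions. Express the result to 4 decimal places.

The sequences differ at positions 8 (C/G), 23 (C/T), 28 (C/T), 30 (T/G).
p = 4/31 = 0.129032.
d = −0.75 · ln(1 − (4/3)·0.129032) = −0.75 · ln(0.827957) = −0.75 · (-0.188794) = 0.1416.

0.1416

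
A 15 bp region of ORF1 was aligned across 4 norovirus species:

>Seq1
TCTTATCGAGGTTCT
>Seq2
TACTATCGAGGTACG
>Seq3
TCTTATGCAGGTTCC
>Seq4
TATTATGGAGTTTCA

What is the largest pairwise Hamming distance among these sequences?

Pairwise Hamming distances:
  Seq1 vs Seq2: 4
  Seq1 vs Seq3: 3
  Seq1 vs Seq4: 4
  Seq2 vs Seq3: 6
  Seq2 vs Seq4: 5
  Seq3 vs Seq4: 4
The largest is 6, between Seq2 and Seq3.

6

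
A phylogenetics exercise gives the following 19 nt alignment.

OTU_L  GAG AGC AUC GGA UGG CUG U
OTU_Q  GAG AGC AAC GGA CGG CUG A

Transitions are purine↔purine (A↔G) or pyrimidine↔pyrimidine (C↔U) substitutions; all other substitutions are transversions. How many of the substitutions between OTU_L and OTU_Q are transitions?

1

The sequences differ at positions 8 (U/A, transversion), 13 (U/C, transition), 19 (U/A, transversion).
Of the 3 differences, 1 transition and 2 transversions, so the answer is 1.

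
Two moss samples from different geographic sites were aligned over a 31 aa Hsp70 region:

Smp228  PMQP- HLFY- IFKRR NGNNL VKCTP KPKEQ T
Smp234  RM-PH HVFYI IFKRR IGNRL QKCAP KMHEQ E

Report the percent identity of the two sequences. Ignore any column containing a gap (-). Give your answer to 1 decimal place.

67.9%

Excluding the 3 gap columns leaves 28 comparable sites.
The sequences differ at positions 1 (P/R), 7 (L/V), 16 (N/I), 19 (N/R), 21 (V/Q), 24 (T/A), 27 (P/M), 28 (K/H), 31 (T/E).
19 of the 28 comparable sites match, so the percent identity is 19/28 × 100 = 67.9%.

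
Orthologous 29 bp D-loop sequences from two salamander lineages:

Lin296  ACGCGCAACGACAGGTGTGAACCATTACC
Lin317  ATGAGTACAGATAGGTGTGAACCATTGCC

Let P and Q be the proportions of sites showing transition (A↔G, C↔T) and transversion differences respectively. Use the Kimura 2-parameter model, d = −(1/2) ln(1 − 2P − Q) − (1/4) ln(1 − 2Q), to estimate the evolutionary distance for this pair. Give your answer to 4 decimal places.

Mismatches occur at site 2 (C→T, transition), site 4 (C→A, transversion), site 6 (C→T, transition), site 8 (A→C, transversion), site 9 (C→A, transversion), site 12 (C→T, transition), site 27 (A→G, transition).
Of the 7 differences, 4 transitions and 3 transversions over 29 sites: P = 4/29 = 0.137931, Q = 3/29 = 0.103448.
d = −0.5·ln(0.620690) − 0.25·ln(0.793104) = −0.5·(-0.476924) − 0.25·(-0.231801) = 0.2964.

0.2964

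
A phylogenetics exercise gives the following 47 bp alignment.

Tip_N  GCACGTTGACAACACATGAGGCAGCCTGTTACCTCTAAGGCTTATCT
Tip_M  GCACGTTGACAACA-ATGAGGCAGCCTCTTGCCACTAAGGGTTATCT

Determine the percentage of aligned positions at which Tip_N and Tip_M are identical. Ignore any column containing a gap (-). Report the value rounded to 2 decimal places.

Excluding the 1 gap column leaves 46 comparable sites.
The sequences differ at positions 28 (G/C), 31 (A/G), 34 (T/A), 41 (C/G).
42 of the 46 comparable sites match, so the percent identity is 42/46 × 100 = 91.30%.

91.30%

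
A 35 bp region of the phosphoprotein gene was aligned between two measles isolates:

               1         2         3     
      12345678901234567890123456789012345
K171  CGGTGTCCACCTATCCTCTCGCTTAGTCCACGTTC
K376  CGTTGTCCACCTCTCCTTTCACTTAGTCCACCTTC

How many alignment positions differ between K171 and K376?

Mismatches occur at site 3 (G/T), site 13 (A/C), site 18 (C/T), site 21 (G/A), site 32 (G/C).
That gives 5 mismatches out of 35 aligned sites, so the Hamming distance is 5.

5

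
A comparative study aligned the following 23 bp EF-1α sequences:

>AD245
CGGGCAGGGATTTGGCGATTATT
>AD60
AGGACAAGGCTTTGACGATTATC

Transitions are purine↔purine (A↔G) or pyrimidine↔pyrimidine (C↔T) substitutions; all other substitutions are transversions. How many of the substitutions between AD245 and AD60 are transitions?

4

Mismatches occur at site 1 (C/A, transversion), site 4 (G/A, transition), site 7 (G/A, transition), site 10 (A/C, transversion), site 15 (G/A, transition), site 23 (T/C, transition).
Of the 6 differences, 4 transitions and 2 transversions, so the answer is 4.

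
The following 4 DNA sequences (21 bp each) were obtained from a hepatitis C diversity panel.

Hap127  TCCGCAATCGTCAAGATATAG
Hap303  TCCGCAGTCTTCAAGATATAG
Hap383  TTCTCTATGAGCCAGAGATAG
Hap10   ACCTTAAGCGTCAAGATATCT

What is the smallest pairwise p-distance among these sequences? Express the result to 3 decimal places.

0.095

Pairwise Hamming distances:
  Hap127 vs Hap303: 2
  Hap127 vs Hap383: 8
  Hap127 vs Hap10: 6
  Hap303 vs Hap383: 9
  Hap303 vs Hap10: 8
  Hap383 vs Hap10: 12
The smallest is 2 mismatches, between Hap127 and Hap303; p = 2/21 = 0.095.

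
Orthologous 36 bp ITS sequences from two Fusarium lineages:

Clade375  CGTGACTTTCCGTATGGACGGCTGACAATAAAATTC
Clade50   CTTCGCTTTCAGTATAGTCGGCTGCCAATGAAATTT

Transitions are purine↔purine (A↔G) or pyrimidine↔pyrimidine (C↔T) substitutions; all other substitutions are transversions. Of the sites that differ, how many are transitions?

The sequences differ at positions 2 (G/T, transversion), 4 (G/C, transversion), 5 (A/G, transition), 11 (C/A, transversion), 16 (G/A, transition), 18 (A/T, transversion), 25 (A/C, transversion), 30 (A/G, transition), 36 (C/T, transition).
Of the 9 differences, 4 transitions and 5 transversions, so the answer is 4.

4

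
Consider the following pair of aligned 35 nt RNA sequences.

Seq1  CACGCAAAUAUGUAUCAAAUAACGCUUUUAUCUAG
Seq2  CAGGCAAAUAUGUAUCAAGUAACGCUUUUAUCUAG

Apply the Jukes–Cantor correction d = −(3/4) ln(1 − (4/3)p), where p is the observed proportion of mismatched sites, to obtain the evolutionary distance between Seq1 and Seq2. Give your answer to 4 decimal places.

The sequences differ at positions 3 (C/G), 19 (A/G).
p = 2/35 = 0.057143.
d = −0.75 · ln(1 − (4/3)·0.057143) = −0.75 · ln(0.923809) = −0.75 · (-0.079250) = 0.0594.

0.0594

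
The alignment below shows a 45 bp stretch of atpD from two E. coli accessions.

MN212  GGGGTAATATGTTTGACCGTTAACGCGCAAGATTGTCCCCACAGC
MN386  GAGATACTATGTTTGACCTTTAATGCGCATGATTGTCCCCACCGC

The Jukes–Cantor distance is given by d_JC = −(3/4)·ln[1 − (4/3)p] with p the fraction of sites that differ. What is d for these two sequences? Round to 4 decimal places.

Differing sites — 2:G/A; 4:G/A; 7:A/C; 19:G/T; 24:C/T; 30:A/T; 43:A/C.
p = 7/45 = 0.155556.
d = −0.75 · ln(1 − (4/3)·0.155556) = −0.75 · ln(0.792592) = −0.75 · (-0.232447) = 0.1743.

0.1743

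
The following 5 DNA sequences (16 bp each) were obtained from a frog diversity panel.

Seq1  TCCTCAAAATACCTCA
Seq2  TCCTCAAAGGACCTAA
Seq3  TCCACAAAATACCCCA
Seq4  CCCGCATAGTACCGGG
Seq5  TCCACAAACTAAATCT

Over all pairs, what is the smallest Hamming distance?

Pairwise Hamming distances:
  Seq1 vs Seq2: 3
  Seq1 vs Seq3: 2
  Seq1 vs Seq4: 7
  Seq1 vs Seq5: 5
  Seq2 vs Seq3: 5
  Seq2 vs Seq4: 7
  Seq2 vs Seq5: 7
  Seq3 vs Seq4: 7
  Seq3 vs Seq5: 5
  Seq4 vs Seq5: 9
The smallest is 2, between Seq1 and Seq3.

2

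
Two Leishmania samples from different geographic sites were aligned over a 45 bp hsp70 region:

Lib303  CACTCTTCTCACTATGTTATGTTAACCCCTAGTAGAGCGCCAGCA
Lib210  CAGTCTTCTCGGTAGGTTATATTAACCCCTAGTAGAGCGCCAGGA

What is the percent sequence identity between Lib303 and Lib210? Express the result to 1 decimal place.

Mismatches occur at site 3 (C→G), site 11 (A→G), site 12 (C→G), site 15 (T→G), site 21 (G→A), site 44 (C→G).
39 of the 45 sites match, so the percent identity is 39/45 × 100 = 86.7%.

86.7%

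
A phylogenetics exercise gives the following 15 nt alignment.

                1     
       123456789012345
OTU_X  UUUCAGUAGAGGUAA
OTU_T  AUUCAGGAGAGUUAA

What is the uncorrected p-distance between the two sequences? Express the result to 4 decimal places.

0.2000

The sequences differ at positions 1 (U/A), 7 (U/G), 12 (G/U).
There are 3 differences over 15 sites, so p = 3/15 = 0.2000.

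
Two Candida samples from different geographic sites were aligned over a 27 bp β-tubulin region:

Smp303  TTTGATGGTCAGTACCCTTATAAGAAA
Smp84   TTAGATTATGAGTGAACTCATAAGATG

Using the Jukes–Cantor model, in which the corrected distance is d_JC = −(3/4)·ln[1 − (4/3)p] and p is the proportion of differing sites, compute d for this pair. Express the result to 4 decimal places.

0.5107

The sequences differ at positions 3 (T/A), 7 (G/T), 8 (G/A), 10 (C/G), 14 (A/G), 15 (C/A), 16 (C/A), 19 (T/C), 26 (A/T), 27 (A/G).
p = 10/27 = 0.370370.
d = −0.75 · ln(1 − (4/3)·0.370370) = −0.75 · ln(0.506173) = −0.75 · (-0.680877) = 0.5107.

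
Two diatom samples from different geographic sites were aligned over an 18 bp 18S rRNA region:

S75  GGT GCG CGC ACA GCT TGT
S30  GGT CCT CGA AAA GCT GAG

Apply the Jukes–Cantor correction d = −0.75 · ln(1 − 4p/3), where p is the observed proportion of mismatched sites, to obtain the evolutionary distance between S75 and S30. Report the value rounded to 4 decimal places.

The sequences differ at positions 4 (G/C), 6 (G/T), 9 (C/A), 11 (C/A), 16 (T/G), 17 (G/A), 18 (T/G).
p = 7/18 = 0.388889.
d = −0.75 · ln(1 − (4/3)·0.388889) = −0.75 · ln(0.481481) = −0.75 · (-0.730889) = 0.5482.

0.5482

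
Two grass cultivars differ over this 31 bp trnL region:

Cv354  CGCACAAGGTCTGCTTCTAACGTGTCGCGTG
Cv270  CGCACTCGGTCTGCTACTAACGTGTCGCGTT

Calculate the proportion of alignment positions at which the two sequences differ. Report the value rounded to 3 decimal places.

The sequences differ at positions 6 (A/T), 7 (A/C), 16 (T/A), 31 (G/T).
There are 4 differences over 31 sites, so p = 4/31 = 0.129.

0.129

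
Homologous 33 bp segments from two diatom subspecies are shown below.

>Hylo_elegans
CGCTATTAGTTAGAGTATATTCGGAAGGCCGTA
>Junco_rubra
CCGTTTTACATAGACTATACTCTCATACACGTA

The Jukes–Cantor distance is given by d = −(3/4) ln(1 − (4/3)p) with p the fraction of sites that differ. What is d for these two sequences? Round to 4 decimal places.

Differing sites — 2:G/C; 3:C/G; 5:A/T; 9:G/C; 10:T/A; 15:G/C; 20:T/C; 23:G/T; 24:G/C; 26:A/T; 27:G/A; 28:G/C; 29:C/A.
p = 13/33 = 0.393939.
d = −0.75 · ln(1 − (4/3)·0.393939) = −0.75 · ln(0.474748) = −0.75 · (-0.744971) = 0.5587.

0.5587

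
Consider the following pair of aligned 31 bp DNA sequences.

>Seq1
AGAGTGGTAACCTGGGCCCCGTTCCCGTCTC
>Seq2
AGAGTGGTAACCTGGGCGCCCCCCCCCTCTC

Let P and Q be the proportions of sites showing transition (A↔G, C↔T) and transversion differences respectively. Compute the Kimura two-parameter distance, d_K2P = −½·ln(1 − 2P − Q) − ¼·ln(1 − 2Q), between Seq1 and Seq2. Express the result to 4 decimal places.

Differing sites — 18:C/G (Tv); 21:G/C (Tv); 22:T/C (Ti); 23:T/C (Ti); 27:G/C (Tv).
Of the 5 differences, 2 transitions and 3 transversions over 31 sites: P = 2/31 = 0.064516, Q = 3/31 = 0.096774.
d = −0.5·ln(0.774194) − 0.25·ln(0.806452) = −0.5·(-0.255933) − 0.25·(-0.215111) = 0.1817.

0.1817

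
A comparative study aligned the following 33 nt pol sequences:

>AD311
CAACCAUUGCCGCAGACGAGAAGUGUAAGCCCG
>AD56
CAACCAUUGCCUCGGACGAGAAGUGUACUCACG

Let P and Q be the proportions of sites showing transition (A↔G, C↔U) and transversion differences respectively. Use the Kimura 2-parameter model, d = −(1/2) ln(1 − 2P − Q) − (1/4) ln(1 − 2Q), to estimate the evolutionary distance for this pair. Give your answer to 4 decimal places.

The sequences differ at positions 12 (G/U, transversion), 14 (A/G, transition), 28 (A/C, transversion), 29 (G/U, transversion), 31 (C/A, transversion).
Of the 5 differences, 1 transition and 4 transversions over 33 sites: P = 1/33 = 0.030303, Q = 4/33 = 0.121212.
d = −0.5·ln(0.818182) − 0.25·ln(0.757576) = −0.5·(-0.200670) − 0.25·(-0.277631) = 0.1697.

0.1697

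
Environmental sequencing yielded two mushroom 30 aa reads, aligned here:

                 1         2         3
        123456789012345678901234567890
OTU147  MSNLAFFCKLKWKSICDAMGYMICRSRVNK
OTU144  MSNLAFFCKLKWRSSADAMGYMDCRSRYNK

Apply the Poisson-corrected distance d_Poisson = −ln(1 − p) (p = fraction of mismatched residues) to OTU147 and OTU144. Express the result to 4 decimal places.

0.1823

The sequences differ at positions 13 (K/R), 15 (I/S), 16 (C/A), 23 (I/D), 28 (V/Y).
p = 5/30 = 0.166667.
d = −ln(1 − 0.166667) = −ln(0.833333) = 0.1823.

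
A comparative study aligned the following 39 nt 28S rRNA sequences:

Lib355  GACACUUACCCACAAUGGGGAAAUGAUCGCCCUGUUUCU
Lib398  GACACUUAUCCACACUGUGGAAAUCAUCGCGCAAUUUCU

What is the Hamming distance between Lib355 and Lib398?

Mismatches occur at site 9 (C/U), site 15 (A/C), site 18 (G/U), site 25 (G/C), site 31 (C/G), site 33 (U/A), site 34 (G/A).
That gives 7 mismatches out of 39 aligned sites, so the Hamming distance is 7.

7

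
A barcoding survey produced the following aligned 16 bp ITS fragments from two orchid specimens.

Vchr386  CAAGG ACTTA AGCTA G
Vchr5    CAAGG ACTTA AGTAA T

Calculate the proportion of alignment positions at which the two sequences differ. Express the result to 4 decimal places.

The sequences differ at positions 13 (C/T), 14 (T/A), 16 (G/T).
There are 3 differences over 16 sites, so p = 3/16 = 0.1875.

0.1875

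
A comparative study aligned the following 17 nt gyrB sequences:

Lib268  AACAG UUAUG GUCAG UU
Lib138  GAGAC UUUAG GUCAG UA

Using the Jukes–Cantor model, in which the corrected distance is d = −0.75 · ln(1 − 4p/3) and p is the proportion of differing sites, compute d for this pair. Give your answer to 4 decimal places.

0.4770

The sequences differ at positions 1 (A/G), 3 (C/G), 5 (G/C), 8 (A/U), 9 (U/A), 17 (U/A).
p = 6/17 = 0.352941.
d = −0.75 · ln(1 − (4/3)·0.352941) = −0.75 · ln(0.529412) = −0.75 · (-0.635988) = 0.4770.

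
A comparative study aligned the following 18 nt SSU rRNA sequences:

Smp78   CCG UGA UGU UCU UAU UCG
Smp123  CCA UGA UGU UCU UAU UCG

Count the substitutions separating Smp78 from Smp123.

The sequences differ at position 3 (G/A).
That gives 1 mismatch out of 18 aligned sites, so the Hamming distance is 1.

1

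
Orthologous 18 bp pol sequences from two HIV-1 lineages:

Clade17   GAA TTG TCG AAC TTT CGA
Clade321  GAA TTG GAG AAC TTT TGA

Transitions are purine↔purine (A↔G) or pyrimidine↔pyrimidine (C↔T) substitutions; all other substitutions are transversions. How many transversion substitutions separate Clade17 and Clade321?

The sequences differ at positions 7 (T/G, transversion), 8 (C/A, transversion), 16 (C/T, transition).
Of the 3 differences, 1 transition and 2 transversions, so the answer is 2.

2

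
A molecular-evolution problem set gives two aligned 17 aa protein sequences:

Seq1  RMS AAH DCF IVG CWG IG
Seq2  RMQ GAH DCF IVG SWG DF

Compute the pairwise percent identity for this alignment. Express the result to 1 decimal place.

70.6%

Differing sites — 3:S/Q; 4:A/G; 13:C/S; 16:I/D; 17:G/F.
12 of the 17 sites match, so the percent identity is 12/17 × 100 = 70.6%.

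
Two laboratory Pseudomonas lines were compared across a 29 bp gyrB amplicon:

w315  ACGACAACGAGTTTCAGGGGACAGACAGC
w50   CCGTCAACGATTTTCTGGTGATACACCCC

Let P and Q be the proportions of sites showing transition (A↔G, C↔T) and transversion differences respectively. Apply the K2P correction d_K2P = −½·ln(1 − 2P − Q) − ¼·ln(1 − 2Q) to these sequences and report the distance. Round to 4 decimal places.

0.4120

Mismatches occur at site 1 (A/C, transversion), site 4 (A/T, transversion), site 11 (G/T, transversion), site 16 (A/T, transversion), site 19 (G/T, transversion), site 22 (C/T, transition), site 24 (G/C, transversion), site 27 (A/C, transversion), site 28 (G/C, transversion).
Of the 9 differences, 1 transition and 8 transversions over 29 sites: P = 1/29 = 0.034483, Q = 8/29 = 0.275862.
d = −0.5·ln(0.655172) − 0.25·ln(0.448276) = −0.5·(-0.422857) − 0.25·(-0.802346) = 0.4120.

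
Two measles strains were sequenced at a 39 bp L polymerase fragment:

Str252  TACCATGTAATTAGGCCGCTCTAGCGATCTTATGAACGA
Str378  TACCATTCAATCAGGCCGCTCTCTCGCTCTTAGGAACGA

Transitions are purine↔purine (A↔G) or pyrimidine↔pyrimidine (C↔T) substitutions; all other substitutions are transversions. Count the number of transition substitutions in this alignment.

The sequences differ at positions 7 (G/T, transversion), 8 (T/C, transition), 12 (T/C, transition), 23 (A/C, transversion), 24 (G/T, transversion), 27 (A/C, transversion), 33 (T/G, transversion).
Of the 7 differences, 2 transitions and 5 transversions, so the answer is 2.

2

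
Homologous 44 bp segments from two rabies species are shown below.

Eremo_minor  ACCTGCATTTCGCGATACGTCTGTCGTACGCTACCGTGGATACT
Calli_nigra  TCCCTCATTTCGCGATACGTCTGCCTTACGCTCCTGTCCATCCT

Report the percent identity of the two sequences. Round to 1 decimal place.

77.3%

The sequences differ at positions 1 (A/T), 4 (T/C), 5 (G/T), 24 (T/C), 26 (G/T), 33 (A/C), 35 (C/T), 38 (G/C), 39 (G/C), 42 (A/C).
34 of the 44 sites match, so the percent identity is 34/44 × 100 = 77.3%.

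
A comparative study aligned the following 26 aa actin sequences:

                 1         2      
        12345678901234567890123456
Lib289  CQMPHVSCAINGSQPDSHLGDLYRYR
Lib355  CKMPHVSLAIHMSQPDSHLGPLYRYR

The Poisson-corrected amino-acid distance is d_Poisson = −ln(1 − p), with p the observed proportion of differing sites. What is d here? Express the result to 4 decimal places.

Differing sites — 2:Q/K; 8:C/L; 11:N/H; 12:G/M; 21:D/P.
p = 5/26 = 0.192308.
d = −ln(1 − 0.192308) = −ln(0.807692) = 0.2136.

0.2136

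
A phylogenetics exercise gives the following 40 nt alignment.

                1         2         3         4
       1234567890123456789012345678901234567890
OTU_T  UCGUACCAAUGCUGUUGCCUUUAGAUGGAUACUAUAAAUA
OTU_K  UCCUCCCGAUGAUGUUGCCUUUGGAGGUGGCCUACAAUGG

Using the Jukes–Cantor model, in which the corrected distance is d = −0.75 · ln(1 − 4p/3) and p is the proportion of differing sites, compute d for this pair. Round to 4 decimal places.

0.4715

The sequences differ at positions 3 (G/C), 5 (A/C), 8 (A/G), 12 (C/A), 23 (A/G), 26 (U/G), 28 (G/U), 29 (A/G), 30 (U/G), 31 (A/C), 35 (U/C), 38 (A/U), 39 (U/G), 40 (A/G).
p = 14/40 = 0.350000.
d = −0.75 · ln(1 − (4/3)·0.350000) = −0.75 · ln(0.533333) = −0.75 · (-0.628609) = 0.4715.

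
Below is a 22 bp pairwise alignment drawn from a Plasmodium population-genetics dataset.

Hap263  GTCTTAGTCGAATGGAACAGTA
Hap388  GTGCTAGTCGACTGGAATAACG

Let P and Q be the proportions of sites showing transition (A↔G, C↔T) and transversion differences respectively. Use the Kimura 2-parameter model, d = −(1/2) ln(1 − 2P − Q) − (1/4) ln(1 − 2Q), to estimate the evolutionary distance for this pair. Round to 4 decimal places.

0.4444

Differing sites — 3:C/G (Tv); 4:T/C (Ti); 12:A/C (Tv); 18:C/T (Ti); 20:G/A (Ti); 21:T/C (Ti); 22:A/G (Ti).
Of the 7 differences, 5 transitions and 2 transversions over 22 sites: P = 5/22 = 0.227273, Q = 2/22 = 0.090909.
d = −0.5·ln(0.454545) − 0.25·ln(0.818182) = −0.5·(-0.788458) − 0.25·(-0.200670) = 0.4444.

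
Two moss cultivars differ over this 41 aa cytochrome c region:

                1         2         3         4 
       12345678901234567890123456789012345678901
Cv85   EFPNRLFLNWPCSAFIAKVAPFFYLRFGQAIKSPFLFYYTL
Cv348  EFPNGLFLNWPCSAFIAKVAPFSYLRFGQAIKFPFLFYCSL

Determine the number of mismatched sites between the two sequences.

Mismatches occur at site 5 (R→G), site 23 (F→S), site 33 (S→F), site 39 (Y→C), site 40 (T→S).
That gives 5 mismatches out of 41 aligned sites, so the Hamming distance is 5.

5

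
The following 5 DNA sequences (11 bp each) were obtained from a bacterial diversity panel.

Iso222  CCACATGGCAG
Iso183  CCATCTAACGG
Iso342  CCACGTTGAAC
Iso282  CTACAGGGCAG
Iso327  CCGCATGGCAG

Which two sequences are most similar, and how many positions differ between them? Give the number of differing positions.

Pairwise Hamming distances:
  Iso222 vs Iso183: 5
  Iso222 vs Iso342: 4
  Iso222 vs Iso282: 2
  Iso222 vs Iso327: 1
  Iso183 vs Iso342: 7
  Iso183 vs Iso282: 7
  Iso183 vs Iso327: 6
  Iso342 vs Iso282: 6
  Iso342 vs Iso327: 5
  Iso282 vs Iso327: 3
The smallest is 1, between Iso222 and Iso327.

1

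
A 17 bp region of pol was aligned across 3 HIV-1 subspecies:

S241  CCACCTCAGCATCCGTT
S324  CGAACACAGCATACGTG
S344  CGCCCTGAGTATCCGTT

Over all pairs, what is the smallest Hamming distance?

4

Pairwise Hamming distances:
  S241 vs S324: 5
  S241 vs S344: 4
  S324 vs S344: 7
The smallest is 4, between S241 and S344.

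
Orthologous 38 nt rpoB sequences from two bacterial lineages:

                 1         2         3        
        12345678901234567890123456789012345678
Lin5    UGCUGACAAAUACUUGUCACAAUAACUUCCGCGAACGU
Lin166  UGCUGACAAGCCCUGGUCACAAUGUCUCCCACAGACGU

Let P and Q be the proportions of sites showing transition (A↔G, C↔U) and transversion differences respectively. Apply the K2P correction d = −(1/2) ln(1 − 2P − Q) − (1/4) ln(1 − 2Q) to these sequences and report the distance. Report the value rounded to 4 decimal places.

0.3395

Mismatches occur at site 10 (A↔G, transition), site 11 (U↔C, transition), site 12 (A↔C, transversion), site 15 (U↔G, transversion), site 24 (A↔G, transition), site 25 (A↔U, transversion), site 28 (U↔C, transition), site 31 (G↔A, transition), site 33 (G↔A, transition), site 34 (A↔G, transition).
Of the 10 differences, 7 transitions and 3 transversions over 38 sites: P = 7/38 = 0.184211, Q = 3/38 = 0.078947.
d = −0.5·ln(0.552631) − 0.25·ln(0.842106) = −0.5·(-0.593065) − 0.25·(-0.171849) = 0.3395.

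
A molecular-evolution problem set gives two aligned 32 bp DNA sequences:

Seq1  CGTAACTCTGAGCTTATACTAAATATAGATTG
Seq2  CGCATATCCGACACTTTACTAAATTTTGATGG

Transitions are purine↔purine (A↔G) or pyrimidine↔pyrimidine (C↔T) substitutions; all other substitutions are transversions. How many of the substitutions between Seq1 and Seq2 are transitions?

Differing sites — 3:T/C (Ti); 5:A/T (Tv); 6:C/A (Tv); 9:T/C (Ti); 12:G/C (Tv); 13:C/A (Tv); 14:T/C (Ti); 16:A/T (Tv); 25:A/T (Tv); 27:A/T (Tv); 31:T/G (Tv).
Of the 11 differences, 3 transitions and 8 transversions, so the answer is 3.

3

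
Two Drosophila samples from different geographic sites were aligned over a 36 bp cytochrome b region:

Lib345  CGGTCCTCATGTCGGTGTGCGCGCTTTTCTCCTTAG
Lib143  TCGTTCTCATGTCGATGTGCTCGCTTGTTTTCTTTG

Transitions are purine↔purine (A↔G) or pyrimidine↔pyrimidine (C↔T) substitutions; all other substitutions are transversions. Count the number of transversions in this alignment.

4

The sequences differ at positions 1 (C/T, transition), 2 (G/C, transversion), 5 (C/T, transition), 15 (G/A, transition), 21 (G/T, transversion), 27 (T/G, transversion), 29 (C/T, transition), 31 (C/T, transition), 35 (A/T, transversion).
Of the 9 differences, 5 transitions and 4 transversions, so the answer is 4.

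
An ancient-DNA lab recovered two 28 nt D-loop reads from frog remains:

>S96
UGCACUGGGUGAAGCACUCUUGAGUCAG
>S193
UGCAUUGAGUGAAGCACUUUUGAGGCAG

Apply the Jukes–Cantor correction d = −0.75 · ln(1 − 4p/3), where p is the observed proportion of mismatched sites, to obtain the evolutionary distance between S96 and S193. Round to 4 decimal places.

0.1585

Differing sites — 5:C/U; 8:G/A; 19:C/U; 25:U/G.
p = 4/28 = 0.142857.
d = −0.75 · ln(1 − (4/3)·0.142857) = −0.75 · ln(0.809524) = −0.75 · (-0.211309) = 0.1585.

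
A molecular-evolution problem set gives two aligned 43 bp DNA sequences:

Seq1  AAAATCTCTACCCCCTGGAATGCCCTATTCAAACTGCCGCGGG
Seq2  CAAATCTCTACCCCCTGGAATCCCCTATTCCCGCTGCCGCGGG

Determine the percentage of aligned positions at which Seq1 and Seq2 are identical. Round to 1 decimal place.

Differing sites — 1:A/C; 22:G/C; 31:A/C; 32:A/C; 33:A/G.
38 of the 43 sites match, so the percent identity is 38/43 × 100 = 88.4%.

88.4%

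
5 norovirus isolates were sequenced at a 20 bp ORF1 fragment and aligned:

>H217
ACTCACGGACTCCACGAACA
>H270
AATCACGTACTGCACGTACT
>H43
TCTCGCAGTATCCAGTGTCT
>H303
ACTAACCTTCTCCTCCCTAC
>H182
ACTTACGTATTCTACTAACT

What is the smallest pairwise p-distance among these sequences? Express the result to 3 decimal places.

0.250

Pairwise Hamming distances:
  H217 vs H270: 5
  H217 vs H43: 10
  H217 vs H303: 10
  H217 vs H182: 6
  H270 vs H43: 12
  H270 vs H303: 11
  H270 vs H182: 7
  H43 vs H303: 12
  H43 vs H182: 11
  H303 vs H182: 11
The smallest is 5 mismatches, between H217 and H270; p = 5/20 = 0.250.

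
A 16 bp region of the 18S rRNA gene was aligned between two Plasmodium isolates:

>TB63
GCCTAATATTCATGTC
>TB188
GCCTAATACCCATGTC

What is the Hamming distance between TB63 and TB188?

The sequences differ at positions 9 (T/C), 10 (T/C).
That gives 2 mismatches out of 16 aligned sites, so the Hamming distance is 2.

2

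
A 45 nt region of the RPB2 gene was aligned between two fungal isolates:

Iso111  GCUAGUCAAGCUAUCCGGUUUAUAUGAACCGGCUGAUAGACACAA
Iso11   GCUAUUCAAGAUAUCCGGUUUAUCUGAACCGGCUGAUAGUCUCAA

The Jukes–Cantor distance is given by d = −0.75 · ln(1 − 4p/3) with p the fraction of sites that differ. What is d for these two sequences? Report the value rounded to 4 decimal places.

Mismatches occur at site 5 (G↔U), site 11 (C↔A), site 24 (A↔C), site 40 (A↔U), site 42 (A↔U).
p = 5/45 = 0.111111.
d = −0.75 · ln(1 − (4/3)·0.111111) = −0.75 · ln(0.851852) = −0.75 · (-0.160342) = 0.1203.

0.1203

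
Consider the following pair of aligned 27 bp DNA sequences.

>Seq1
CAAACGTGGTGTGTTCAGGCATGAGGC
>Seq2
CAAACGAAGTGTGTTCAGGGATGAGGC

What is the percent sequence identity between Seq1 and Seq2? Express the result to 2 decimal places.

88.89%

The sequences differ at positions 7 (T/A), 8 (G/A), 20 (C/G).
24 of the 27 sites match, so the percent identity is 24/27 × 100 = 88.89%.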